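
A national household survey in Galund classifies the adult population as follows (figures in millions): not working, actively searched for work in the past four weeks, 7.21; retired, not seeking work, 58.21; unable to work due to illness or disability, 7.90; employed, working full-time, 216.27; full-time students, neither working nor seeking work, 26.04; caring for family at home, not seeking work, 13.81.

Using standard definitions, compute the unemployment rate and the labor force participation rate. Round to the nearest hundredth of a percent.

Employed = 216.27 million.
Unemployed = 7.21 million.
Labor force = 216.27 + 7.21 = 223.48 million.
Not in labor force = 58.21 + 7.90 + 26.04 + 13.81 = 105.96 million (those not working and not actively searching are outside the labor force).
Civilian working-age population = 223.48 + 105.96 = 329.44 million.
Unemployment rate = 7.21 / 223.48 = 3.23%.
Labor force participation rate = 223.48 / 329.44 = 67.84%.

Unemployment rate ≈ 3.23%; labor force participation rate ≈ 67.84%.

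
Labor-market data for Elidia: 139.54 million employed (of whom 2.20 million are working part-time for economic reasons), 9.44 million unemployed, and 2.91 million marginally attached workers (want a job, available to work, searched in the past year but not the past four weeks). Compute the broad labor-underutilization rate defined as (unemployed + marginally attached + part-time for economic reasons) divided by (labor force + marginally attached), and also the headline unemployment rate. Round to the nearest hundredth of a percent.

Labor force = 139.54 + 9.44 = 148.98 million.
Numerator = 9.44 + 2.91 + 2.20 = 14.55 million.
Denominator = 148.98 + 2.91 = 151.89 million.
Broad rate = 14.55 / 151.89 = 9.58%.
Headline unemployment rate = 9.44 / 148.98 = 6.34%.

Broad underutilization rate ≈ 9.58%; headline unemployment rate ≈ 6.34%.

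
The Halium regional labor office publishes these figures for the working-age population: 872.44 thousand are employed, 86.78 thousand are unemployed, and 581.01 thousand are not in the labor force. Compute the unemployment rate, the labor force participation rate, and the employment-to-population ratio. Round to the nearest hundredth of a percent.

Unemployment rate ≈ 9.05%; labor force participation rate ≈ 62.28%; employment-population ratio ≈ 56.64%.

Labor force = employed + unemployed = 872.44 + 86.78 = 959.22 thousand.
Working-age population = 959.22 + 581.01 = 1,540.23 thousand.
Unemployment rate = 86.78 / 959.22 = 9.05%.
Labor force participation rate = 959.22 / 1,540.23 = 62.28%.
Employment-population ratio = 872.44 / 1,540.23 = 56.64%.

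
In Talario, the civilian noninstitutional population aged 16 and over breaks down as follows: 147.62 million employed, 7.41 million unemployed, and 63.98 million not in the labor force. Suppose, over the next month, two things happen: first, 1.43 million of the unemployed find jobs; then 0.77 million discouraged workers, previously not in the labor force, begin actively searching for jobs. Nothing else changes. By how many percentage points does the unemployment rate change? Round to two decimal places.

The unemployment rate changes by −0.45 percentage points.

Initially, labor force = 147.62 + 7.41 = 155.03 million, so u = 7.41/155.03 = 4.78%.
After the first change, unemployed falls and employed rises by 1.43; labor force unchanged → E = 149.05, U = 5.98, labor force = 155.03 million.
After the second change, unemployed and labor force both rise by 0.77 → E = 149.05, U = 6.75, labor force = 155.80 million.
New unemployment rate = 6.75 / 155.80 = 4.33%.
Change = 4.33% − 4.78% = −0.45 percentage points.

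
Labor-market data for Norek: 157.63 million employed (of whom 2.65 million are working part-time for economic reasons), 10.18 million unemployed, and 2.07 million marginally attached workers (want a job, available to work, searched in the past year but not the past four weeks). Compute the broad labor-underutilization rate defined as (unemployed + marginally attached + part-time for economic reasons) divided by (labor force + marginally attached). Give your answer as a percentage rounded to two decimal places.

Labor force = 157.63 + 10.18 = 167.81 million.
Numerator = 10.18 + 2.07 + 2.65 = 14.90 million.
Denominator = 167.81 + 2.07 = 169.88 million.
Broad rate = 14.90 / 169.88 = 8.77%.

Broad underutilization rate ≈ 8.77%.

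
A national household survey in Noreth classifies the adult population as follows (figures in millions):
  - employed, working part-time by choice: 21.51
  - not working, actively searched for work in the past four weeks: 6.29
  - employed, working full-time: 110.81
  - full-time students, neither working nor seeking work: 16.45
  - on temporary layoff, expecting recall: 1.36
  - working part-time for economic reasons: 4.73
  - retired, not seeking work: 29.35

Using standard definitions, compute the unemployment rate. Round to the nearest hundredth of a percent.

Unemployment rate ≈ 5.29%.

Employed = 21.51 + 110.81 + 4.73 = 137.05 million (anyone who worked, including part-time for economic reasons, counts as employed).
Unemployed = 6.29 + 1.36 = 7.65 million (jobless and actively searching, or on temporary layoff).
Labor force = 137.05 + 7.65 = 144.70 million.
Unemployment rate = 7.65 / 144.70 = 5.29%.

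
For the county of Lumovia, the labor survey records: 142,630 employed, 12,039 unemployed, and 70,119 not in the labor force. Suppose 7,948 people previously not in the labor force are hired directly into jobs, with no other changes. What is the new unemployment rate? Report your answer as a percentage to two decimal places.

Initially, labor force = 142,630 + 12,039 = 154,669, so u = 12,039/154,669 = 7.78%.
After the change, employed and labor force both rise by 7,948; unemployed unchanged → E = 150,578, U = 12,039, labor force = 162,617.
New unemployment rate = 12,039 / 162,617 = 7.40%.

New unemployment rate ≈ 7.40%.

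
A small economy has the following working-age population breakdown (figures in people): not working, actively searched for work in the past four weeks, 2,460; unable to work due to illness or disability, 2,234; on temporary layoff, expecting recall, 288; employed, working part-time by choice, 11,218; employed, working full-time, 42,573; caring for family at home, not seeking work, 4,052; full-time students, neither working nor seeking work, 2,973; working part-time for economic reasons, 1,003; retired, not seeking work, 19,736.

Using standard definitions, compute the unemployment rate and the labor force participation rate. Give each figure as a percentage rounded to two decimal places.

Employed = 11,218 + 42,573 + 1,003 = 54,794 (anyone who worked, including part-time for economic reasons, counts as employed).
Unemployed = 2,460 + 288 = 2,748 (jobless and actively searching, or on temporary layoff).
Labor force = 54,794 + 2,748 = 57,542.
Not in labor force = 2,234 + 4,052 + 2,973 + 19,736 = 28,995 (those not working and not actively searching are outside the labor force).
Civilian working-age population = 57,542 + 28,995 = 86,537.
Unemployment rate = 2,748 / 57,542 = 4.78%.
Labor force participation rate = 57,542 / 86,537 = 66.49%.

Unemployment rate ≈ 4.78%; labor force participation rate ≈ 66.49%.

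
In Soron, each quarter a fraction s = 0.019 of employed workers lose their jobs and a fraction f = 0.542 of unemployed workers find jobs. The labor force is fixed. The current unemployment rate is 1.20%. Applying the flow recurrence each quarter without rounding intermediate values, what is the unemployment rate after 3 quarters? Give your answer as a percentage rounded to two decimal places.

With a fixed labor force, u_{t+1} = u_t + s·(1−u_t) − f·u_t = u_t·(1−s−f) + s.
Here 1−s−f = 0.439 and s = 0.019.
u_1 = 0.012000 × 0.439 + 0.019 = 0.024268.
u_2 = 0.024268 × 0.439 + 0.019 = 0.029654.
u_3 = 0.029654 × 0.439 + 0.019 = 0.032018.

Unemployment rate after three quarters ≈ 3.20%.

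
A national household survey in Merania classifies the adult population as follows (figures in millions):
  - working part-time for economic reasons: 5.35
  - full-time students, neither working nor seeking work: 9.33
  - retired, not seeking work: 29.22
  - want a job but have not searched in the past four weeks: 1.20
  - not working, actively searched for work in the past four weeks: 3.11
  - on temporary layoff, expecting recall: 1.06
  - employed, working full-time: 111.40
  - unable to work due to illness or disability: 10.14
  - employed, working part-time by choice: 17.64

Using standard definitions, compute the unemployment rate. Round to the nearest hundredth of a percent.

Unemployment rate ≈ 3.01%.

Employed = 5.35 + 111.40 + 17.64 = 134.39 million (anyone who worked, including part-time for economic reasons, counts as employed).
Unemployed = 3.11 + 1.06 = 4.17 million (jobless and actively searching, or on temporary layoff).
Labor force = 134.39 + 4.17 = 138.56 million.
Unemployment rate = 4.17 / 138.56 = 3.01%.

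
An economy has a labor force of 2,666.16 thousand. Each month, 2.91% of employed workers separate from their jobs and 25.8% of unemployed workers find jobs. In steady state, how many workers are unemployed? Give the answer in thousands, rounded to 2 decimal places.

Steady-state unemployment rate u* = s/(s+f) = 2.91/(2.91+25.8) = 0.101358.
Unemployed = u* × labor force = 0.101358 × 2,666.16 ≈ 270.24 thousand.

About 270.24 thousand are unemployed in steady state.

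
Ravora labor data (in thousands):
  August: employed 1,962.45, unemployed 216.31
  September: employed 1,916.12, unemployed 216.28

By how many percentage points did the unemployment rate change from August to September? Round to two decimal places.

The unemployment rate changed by +0.21 percentage points.

August: labor force = 1,962.45 + 216.31 = 2,178.76; u = 216.31/2,178.76 = 9.93%.
September: labor force = 1,916.12 + 216.28 = 2,132.40; u = 216.28/2,132.40 = 10.14%.
Change = 10.14% − 9.93% = +0.21 pp.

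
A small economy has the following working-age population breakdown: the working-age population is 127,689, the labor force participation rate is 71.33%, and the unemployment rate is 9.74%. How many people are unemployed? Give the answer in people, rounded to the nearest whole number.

About 8,871 are unemployed.

Labor force = 0.7133 × 127,689 = 91,081.
Unemployed = 0.0974 × 91,081 ≈ 8,871.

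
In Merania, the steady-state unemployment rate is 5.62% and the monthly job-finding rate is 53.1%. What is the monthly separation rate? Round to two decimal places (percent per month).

Separation rate ≈ 3.16% per month.

From u* = s/(s+f): s = u·f/(1−u).
s = 0.0562 × 53.1 / (1 − 0.0562) = 2.9842 / 0.9438 ≈ 3.16% per month.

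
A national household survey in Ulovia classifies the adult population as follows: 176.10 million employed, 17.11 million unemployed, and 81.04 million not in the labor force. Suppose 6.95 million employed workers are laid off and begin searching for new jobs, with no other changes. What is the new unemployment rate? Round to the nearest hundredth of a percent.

Initially, labor force = 176.10 + 17.11 = 193.21 million, so u = 17.11/193.21 = 8.86%.
After the change, employed falls and unemployed rises by 6.95; labor force unchanged → E = 169.15, U = 24.06, labor force = 193.21 million.
New unemployment rate = 24.06 / 193.21 = 12.45%.

New unemployment rate ≈ 12.45%.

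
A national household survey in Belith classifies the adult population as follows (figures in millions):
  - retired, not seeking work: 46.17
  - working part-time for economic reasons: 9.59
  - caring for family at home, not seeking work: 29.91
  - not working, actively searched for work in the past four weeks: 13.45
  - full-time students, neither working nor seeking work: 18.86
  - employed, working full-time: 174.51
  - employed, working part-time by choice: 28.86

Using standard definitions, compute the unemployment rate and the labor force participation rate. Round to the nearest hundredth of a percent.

Unemployment rate ≈ 5.94%; labor force participation rate ≈ 70.46%.

Employed = 9.59 + 174.51 + 28.86 = 212.96 million (anyone who worked, including part-time for economic reasons, counts as employed).
Unemployed = 13.45 million.
Labor force = 212.96 + 13.45 = 226.41 million.
Not in labor force = 46.17 + 29.91 + 18.86 = 94.94 million (those not working and not actively searching are outside the labor force).
Civilian working-age population = 226.41 + 94.94 = 321.35 million.
Unemployment rate = 13.45 / 226.41 = 5.94%.
Labor force participation rate = 226.41 / 321.35 = 70.46%.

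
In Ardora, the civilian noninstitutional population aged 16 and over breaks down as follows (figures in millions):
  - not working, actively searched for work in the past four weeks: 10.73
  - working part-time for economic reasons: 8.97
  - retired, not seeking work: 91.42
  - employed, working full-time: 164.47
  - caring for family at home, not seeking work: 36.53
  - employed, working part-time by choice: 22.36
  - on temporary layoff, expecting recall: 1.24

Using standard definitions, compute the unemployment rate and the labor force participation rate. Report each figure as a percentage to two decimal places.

Employed = 8.97 + 164.47 + 22.36 = 195.80 million (anyone who worked, including part-time for economic reasons, counts as employed).
Unemployed = 10.73 + 1.24 = 11.97 million (jobless and actively searching, or on temporary layoff).
Labor force = 195.80 + 11.97 = 207.77 million.
Not in labor force = 91.42 + 36.53 = 127.95 million (those not working and not actively searching are outside the labor force).
Civilian working-age population = 207.77 + 127.95 = 335.72 million.
Unemployment rate = 11.97 / 207.77 = 5.76%.
Labor force participation rate = 207.77 / 335.72 = 61.89%.

Unemployment rate ≈ 5.76%; labor force participation rate ≈ 61.89%.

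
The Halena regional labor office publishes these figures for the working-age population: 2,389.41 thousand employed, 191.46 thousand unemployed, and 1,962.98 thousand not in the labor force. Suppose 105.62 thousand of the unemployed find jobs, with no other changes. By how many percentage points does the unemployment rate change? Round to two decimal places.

Initially, labor force = 2,389.41 + 191.46 = 2,580.87 thousand, so u = 191.46/2,580.87 = 7.42%.
After the change, unemployed falls and employed rises by 105.62; labor force unchanged → E = 2,495.03, U = 85.84, labor force = 2,580.87 thousand.
New unemployment rate = 85.84 / 2,580.87 = 3.33%.
Change = 3.33% − 7.42% = −4.09 percentage points.

The unemployment rate changes by −4.09 percentage points.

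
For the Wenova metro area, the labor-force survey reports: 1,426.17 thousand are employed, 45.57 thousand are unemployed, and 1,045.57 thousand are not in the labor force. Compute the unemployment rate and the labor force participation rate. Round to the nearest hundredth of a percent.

Unemployment rate ≈ 3.10%; labor force participation rate ≈ 58.46%.

Labor force = employed + unemployed = 1,426.17 + 45.57 = 1,471.74 thousand.
Working-age population = 1,471.74 + 1,045.57 = 2,517.31 thousand.
Unemployment rate = 45.57 / 1,471.74 = 3.10%.
Labor force participation rate = 1,471.74 / 2,517.31 = 58.46%.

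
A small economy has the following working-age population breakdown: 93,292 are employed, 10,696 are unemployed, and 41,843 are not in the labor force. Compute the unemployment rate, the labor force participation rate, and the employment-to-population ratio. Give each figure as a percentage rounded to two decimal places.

Labor force = employed + unemployed = 93,292 + 10,696 = 103,988.
Working-age population = 103,988 + 41,843 = 145,831.
Unemployment rate = 10,696 / 103,988 = 10.29%.
Labor force participation rate = 103,988 / 145,831 = 71.31%.
Employment-population ratio = 93,292 / 145,831 = 63.97%.

Unemployment rate ≈ 10.29%; labor force participation rate ≈ 71.31%; employment-population ratio ≈ 63.97%.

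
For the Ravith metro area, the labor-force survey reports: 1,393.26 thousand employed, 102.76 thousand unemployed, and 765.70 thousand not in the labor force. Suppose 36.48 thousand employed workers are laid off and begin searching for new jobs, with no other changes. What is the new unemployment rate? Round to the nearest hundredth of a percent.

New unemployment rate ≈ 9.31%.

Initially, labor force = 1,393.26 + 102.76 = 1,496.02 thousand, so u = 102.76/1,496.02 = 6.87%.
After the change, employed falls and unemployed rises by 36.48; labor force unchanged → E = 1,356.78, U = 139.24, labor force = 1,496.02 thousand.
New unemployment rate = 139.24 / 1,496.02 = 9.31%.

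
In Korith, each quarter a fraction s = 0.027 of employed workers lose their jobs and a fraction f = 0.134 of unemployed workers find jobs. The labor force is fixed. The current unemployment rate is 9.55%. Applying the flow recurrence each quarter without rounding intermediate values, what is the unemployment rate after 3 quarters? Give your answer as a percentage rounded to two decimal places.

Unemployment rate after three quarters ≈ 12.51%.

With a fixed labor force, u_{t+1} = u_t + s·(1−u_t) − f·u_t = u_t·(1−s−f) + s.
Here 1−s−f = 0.839 and s = 0.027.
u_1 = 0.095500 × 0.839 + 0.027 = 0.107124.
u_2 = 0.107124 × 0.839 + 0.027 = 0.116877.
u_3 = 0.116877 × 0.839 + 0.027 = 0.125060.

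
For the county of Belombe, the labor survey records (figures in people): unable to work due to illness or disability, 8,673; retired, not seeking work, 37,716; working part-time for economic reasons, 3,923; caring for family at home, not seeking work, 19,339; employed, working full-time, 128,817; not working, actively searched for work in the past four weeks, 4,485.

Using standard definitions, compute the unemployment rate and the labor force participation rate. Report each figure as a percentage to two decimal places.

Employed = 3,923 + 128,817 = 132,740 (anyone who worked, including part-time for economic reasons, counts as employed).
Unemployed = 4,485.
Labor force = 132,740 + 4,485 = 137,225.
Not in labor force = 8,673 + 37,716 + 19,339 = 65,728 (those not working and not actively searching are outside the labor force).
Civilian working-age population = 137,225 + 65,728 = 202,953.
Unemployment rate = 4,485 / 137,225 = 3.27%.
Labor force participation rate = 137,225 / 202,953 = 67.61%.

Unemployment rate ≈ 3.27%; labor force participation rate ≈ 67.61%.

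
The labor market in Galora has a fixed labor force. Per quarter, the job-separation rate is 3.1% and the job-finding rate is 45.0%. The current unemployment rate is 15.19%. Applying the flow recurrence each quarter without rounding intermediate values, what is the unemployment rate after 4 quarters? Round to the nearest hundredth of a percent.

Unemployment rate after four quarters ≈ 7.08%.

With a fixed labor force, u_{t+1} = u_t + s·(1−u_t) − f·u_t = u_t·(1−s−f) + s.
Here 1−s−f = 0.519 and s = 0.031.
u_1 = 0.151900 × 0.519 + 0.031 = 0.109836.
u_2 = 0.109836 × 0.519 + 0.031 = 0.088005.
u_3 = 0.088005 × 0.519 + 0.031 = 0.076675.
u_4 = 0.076675 × 0.519 + 0.031 = 0.070794.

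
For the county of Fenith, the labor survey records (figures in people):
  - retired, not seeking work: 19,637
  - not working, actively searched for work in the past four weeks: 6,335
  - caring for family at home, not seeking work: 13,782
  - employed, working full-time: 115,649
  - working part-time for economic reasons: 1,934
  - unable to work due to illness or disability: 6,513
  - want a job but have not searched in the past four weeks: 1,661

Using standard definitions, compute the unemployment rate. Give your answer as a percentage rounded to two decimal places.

Unemployment rate ≈ 5.11%.

Employed = 115,649 + 1,934 = 117,583 (anyone who worked, including part-time for economic reasons, counts as employed).
Unemployed = 6,335.
Labor force = 117,583 + 6,335 = 123,918.
Unemployment rate = 6,335 / 123,918 = 5.11%.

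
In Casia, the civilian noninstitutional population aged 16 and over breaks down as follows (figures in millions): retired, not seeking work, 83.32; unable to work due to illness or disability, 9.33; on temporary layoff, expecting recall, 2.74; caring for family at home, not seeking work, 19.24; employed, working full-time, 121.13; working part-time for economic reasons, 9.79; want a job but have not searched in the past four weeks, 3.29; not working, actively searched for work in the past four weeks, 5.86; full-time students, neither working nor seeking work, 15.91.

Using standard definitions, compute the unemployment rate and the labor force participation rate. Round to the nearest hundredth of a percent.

Unemployment rate ≈ 6.16%; labor force participation rate ≈ 51.56%.

Employed = 121.13 + 9.79 = 130.92 million (anyone who worked, including part-time for economic reasons, counts as employed).
Unemployed = 2.74 + 5.86 = 8.60 million (jobless and actively searching, or on temporary layoff).
Labor force = 130.92 + 8.60 = 139.52 million.
Not in labor force = 83.32 + 9.33 + 19.24 + 3.29 + 15.91 = 131.09 million (those not working and not actively searching are outside the labor force — including those who want a job but have given up searching).
Civilian working-age population = 139.52 + 131.09 = 270.61 million.
Unemployment rate = 8.60 / 139.52 = 6.16%.
Labor force participation rate = 139.52 / 270.61 = 51.56%.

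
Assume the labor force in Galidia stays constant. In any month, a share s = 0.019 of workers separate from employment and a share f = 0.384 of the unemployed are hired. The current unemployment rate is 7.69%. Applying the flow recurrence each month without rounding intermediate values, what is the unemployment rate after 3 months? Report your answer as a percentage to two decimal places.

With a fixed labor force, u_{t+1} = u_t + s·(1−u_t) − f·u_t = u_t·(1−s−f) + s.
Here 1−s−f = 0.597 and s = 0.019.
u_1 = 0.076900 × 0.597 + 0.019 = 0.064909.
u_2 = 0.064909 × 0.597 + 0.019 = 0.057751.
u_3 = 0.057751 × 0.597 + 0.019 = 0.053477.

Unemployment rate after three months ≈ 5.35%.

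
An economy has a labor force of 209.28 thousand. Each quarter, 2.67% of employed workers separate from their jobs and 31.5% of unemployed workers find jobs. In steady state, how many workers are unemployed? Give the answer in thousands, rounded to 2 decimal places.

Steady-state unemployment rate u* = s/(s+f) = 2.67/(2.67+31.5) = 0.078139.
Unemployed = u* × labor force = 0.078139 × 209.28 ≈ 16.35 thousand.

About 16.35 thousand are unemployed in steady state.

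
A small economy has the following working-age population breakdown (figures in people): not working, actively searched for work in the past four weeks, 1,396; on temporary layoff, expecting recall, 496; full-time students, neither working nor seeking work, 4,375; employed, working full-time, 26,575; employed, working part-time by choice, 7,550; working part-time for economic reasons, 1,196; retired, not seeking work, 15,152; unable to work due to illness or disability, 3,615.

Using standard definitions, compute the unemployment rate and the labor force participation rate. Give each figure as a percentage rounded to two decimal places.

Employed = 26,575 + 7,550 + 1,196 = 35,321 (anyone who worked, including part-time for economic reasons, counts as employed).
Unemployed = 1,396 + 496 = 1,892 (jobless and actively searching, or on temporary layoff).
Labor force = 35,321 + 1,892 = 37,213.
Not in labor force = 4,375 + 15,152 + 3,615 = 23,142 (those not working and not actively searching are outside the labor force).
Civilian working-age population = 37,213 + 23,142 = 60,355.
Unemployment rate = 1,892 / 37,213 = 5.08%.
Labor force participation rate = 37,213 / 60,355 = 61.66%.

Unemployment rate ≈ 5.08%; labor force participation rate ≈ 61.66%.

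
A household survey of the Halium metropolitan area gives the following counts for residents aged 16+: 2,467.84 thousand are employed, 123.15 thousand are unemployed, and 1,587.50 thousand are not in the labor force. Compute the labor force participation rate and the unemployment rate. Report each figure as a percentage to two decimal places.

Labor force = employed + unemployed = 2,467.84 + 123.15 = 2,590.99 thousand.
Working-age population = 2,590.99 + 1,587.50 = 4,178.49 thousand.
Unemployment rate = 123.15 / 2,590.99 = 4.75%.
Labor force participation rate = 2,590.99 / 4,178.49 = 62.01%.

Labor force participation rate ≈ 62.01%; unemployment rate ≈ 4.75%.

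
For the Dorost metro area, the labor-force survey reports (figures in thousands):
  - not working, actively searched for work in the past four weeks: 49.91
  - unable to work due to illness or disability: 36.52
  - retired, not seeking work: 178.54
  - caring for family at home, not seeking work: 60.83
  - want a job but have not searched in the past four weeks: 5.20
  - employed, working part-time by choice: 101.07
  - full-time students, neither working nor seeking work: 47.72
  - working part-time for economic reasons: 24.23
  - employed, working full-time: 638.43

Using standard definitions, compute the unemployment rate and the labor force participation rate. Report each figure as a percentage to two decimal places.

Unemployment rate ≈ 6.13%; labor force participation rate ≈ 71.22%.

Employed = 101.07 + 24.23 + 638.43 = 763.73 thousand (anyone who worked, including part-time for economic reasons, counts as employed).
Unemployed = 49.91 thousand.
Labor force = 763.73 + 49.91 = 813.64 thousand.
Not in labor force = 36.52 + 178.54 + 60.83 + 5.20 + 47.72 = 328.81 thousand (those not working and not actively searching are outside the labor force — including those who want a job but have given up searching).
Civilian working-age population = 813.64 + 328.81 = 1,142.45 thousand.
Unemployment rate = 49.91 / 813.64 = 6.13%.
Labor force participation rate = 813.64 / 1,142.45 = 71.22%.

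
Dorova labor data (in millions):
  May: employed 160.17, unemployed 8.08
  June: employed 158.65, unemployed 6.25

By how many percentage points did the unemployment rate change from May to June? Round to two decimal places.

May: labor force = 160.17 + 8.08 = 168.25; u = 8.08/168.25 = 4.80%.
June: labor force = 158.65 + 6.25 = 164.90; u = 6.25/164.90 = 3.79%.
Change = 3.79% − 4.80% = −1.01 pp.

The unemployment rate changed by −1.01 percentage points.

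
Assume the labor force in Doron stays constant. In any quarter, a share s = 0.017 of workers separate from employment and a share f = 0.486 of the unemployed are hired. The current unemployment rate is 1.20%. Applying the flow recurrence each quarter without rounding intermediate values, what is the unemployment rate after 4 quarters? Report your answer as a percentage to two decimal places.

With a fixed labor force, u_{t+1} = u_t + s·(1−u_t) − f·u_t = u_t·(1−s−f) + s.
Here 1−s−f = 0.497 and s = 0.017.
u_1 = 0.012000 × 0.497 + 0.017 = 0.022964.
u_2 = 0.022964 × 0.497 + 0.017 = 0.028413.
u_3 = 0.028413 × 0.497 + 0.017 = 0.031121.
u_4 = 0.031121 × 0.497 + 0.017 = 0.032467.

Unemployment rate after four quarters ≈ 3.25%.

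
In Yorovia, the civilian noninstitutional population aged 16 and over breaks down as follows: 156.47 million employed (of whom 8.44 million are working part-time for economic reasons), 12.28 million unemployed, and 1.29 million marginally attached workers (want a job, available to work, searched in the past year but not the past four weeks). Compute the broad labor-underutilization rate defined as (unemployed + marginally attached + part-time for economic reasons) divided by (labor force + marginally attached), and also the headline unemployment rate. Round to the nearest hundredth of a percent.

Broad underutilization rate ≈ 12.94%; headline unemployment rate ≈ 7.28%.

Labor force = 156.47 + 12.28 = 168.75 million.
Numerator = 12.28 + 1.29 + 8.44 = 22.01 million.
Denominator = 168.75 + 1.29 = 170.04 million.
Broad rate = 22.01 / 170.04 = 12.94%.
Headline unemployment rate = 12.28 / 168.75 = 7.28%.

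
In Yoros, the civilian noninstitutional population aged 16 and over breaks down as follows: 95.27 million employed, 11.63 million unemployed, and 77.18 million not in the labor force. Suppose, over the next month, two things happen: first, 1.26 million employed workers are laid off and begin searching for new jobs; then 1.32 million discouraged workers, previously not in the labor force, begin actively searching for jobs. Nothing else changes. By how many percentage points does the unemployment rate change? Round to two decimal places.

The unemployment rate changes by +2.25 percentage points.

Initially, labor force = 95.27 + 11.63 = 106.90 million, so u = 11.63/106.90 = 10.88%.
After the first change, employed falls and unemployed rises by 1.26; labor force unchanged → E = 94.01, U = 12.89, labor force = 106.90 million.
After the second change, unemployed and labor force both rise by 1.32 → E = 94.01, U = 14.21, labor force = 108.22 million.
New unemployment rate = 14.21 / 108.22 = 13.13%.
Change = 13.13% − 10.88% = +2.25 percentage points.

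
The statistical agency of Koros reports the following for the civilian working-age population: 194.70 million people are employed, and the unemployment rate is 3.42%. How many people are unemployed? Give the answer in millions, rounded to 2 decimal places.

About 6.89 million are unemployed.

Let U be the number unemployed. The labor force is E + U, and U/(E+U) = 0.0342.
So U = 0.0342 × 194.70 / (1 − 0.0342) = 6.6587 / 0.9658 ≈ 6.89 million.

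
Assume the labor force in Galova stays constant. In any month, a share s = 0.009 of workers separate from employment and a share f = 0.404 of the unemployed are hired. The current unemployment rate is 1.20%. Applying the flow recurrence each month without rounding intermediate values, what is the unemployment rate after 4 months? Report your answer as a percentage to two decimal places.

With a fixed labor force, u_{t+1} = u_t + s·(1−u_t) − f·u_t = u_t·(1−s−f) + s.
Here 1−s−f = 0.587 and s = 0.009.
u_1 = 0.012000 × 0.587 + 0.009 = 0.016044.
u_2 = 0.016044 × 0.587 + 0.009 = 0.018418.
u_3 = 0.018418 × 0.587 + 0.009 = 0.019811.
u_4 = 0.019811 × 0.587 + 0.009 = 0.020629.

Unemployment rate after four months ≈ 2.06%.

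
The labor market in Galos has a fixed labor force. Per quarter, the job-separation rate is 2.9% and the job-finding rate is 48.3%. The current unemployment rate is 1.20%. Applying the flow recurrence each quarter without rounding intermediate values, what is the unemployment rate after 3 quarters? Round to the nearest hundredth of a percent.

Unemployment rate after three quarters ≈ 5.15%.

With a fixed labor force, u_{t+1} = u_t + s·(1−u_t) − f·u_t = u_t·(1−s−f) + s.
Here 1−s−f = 0.488 and s = 0.029.
u_1 = 0.012000 × 0.488 + 0.029 = 0.034856.
u_2 = 0.034856 × 0.488 + 0.029 = 0.046010.
u_3 = 0.046010 × 0.488 + 0.029 = 0.051453.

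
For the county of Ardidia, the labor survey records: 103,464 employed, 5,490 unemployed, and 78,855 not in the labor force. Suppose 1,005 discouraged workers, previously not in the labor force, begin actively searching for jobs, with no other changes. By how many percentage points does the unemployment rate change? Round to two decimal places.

Initially, labor force = 103,464 + 5,490 = 108,954, so u = 5,490/108,954 = 5.04%.
After the change, unemployed and labor force both rise by 1,005 → E = 103,464, U = 6,495, labor force = 109,959.
New unemployment rate = 6,495 / 109,959 = 5.91%.
Change = 5.91% − 5.04% = +0.87 percentage points.

The unemployment rate changes by +0.87 percentage points.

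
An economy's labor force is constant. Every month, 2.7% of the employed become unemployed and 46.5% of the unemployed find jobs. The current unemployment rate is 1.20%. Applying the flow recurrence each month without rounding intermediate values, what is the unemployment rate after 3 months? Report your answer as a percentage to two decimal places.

With a fixed labor force, u_{t+1} = u_t + s·(1−u_t) − f·u_t = u_t·(1−s−f) + s.
Here 1−s−f = 0.508 and s = 0.027.
u_1 = 0.012000 × 0.508 + 0.027 = 0.033096.
u_2 = 0.033096 × 0.508 + 0.027 = 0.043813.
u_3 = 0.043813 × 0.508 + 0.027 = 0.049257.

Unemployment rate after three months ≈ 4.93%.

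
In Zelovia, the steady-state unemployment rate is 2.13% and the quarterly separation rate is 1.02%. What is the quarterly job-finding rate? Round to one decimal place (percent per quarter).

From u* = s/(s+f): f = s·(1−u)/u.
f = 1.02 × (1 − 0.0213) / 0.0213 = 0.9983 / 0.0213 ≈ 46.9% per quarter.

Job-finding rate ≈ 46.9% per quarter.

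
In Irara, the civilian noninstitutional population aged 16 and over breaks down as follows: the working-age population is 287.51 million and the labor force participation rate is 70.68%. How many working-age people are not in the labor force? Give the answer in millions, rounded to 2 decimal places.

Share not in the labor force = 1 − 0.7068 = 0.2932.
Not in labor force = 0.2932 × 287.51 ≈ 84.30 million.

About 84.30 million are not in the labor force.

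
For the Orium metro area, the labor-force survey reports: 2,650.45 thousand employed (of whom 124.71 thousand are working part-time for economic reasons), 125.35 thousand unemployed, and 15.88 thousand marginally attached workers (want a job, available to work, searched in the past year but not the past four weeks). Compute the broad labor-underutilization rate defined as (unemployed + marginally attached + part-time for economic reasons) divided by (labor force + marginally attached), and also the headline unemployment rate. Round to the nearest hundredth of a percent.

Broad underutilization rate ≈ 9.53%; headline unemployment rate ≈ 4.52%.

Labor force = 2,650.45 + 125.35 = 2,775.80 thousand.
Numerator = 125.35 + 15.88 + 124.71 = 265.94 thousand.
Denominator = 2,775.80 + 15.88 = 2,791.68 thousand.
Broad rate = 265.94 / 2,791.68 = 9.53%.
Headline unemployment rate = 125.35 / 2,775.80 = 4.52%.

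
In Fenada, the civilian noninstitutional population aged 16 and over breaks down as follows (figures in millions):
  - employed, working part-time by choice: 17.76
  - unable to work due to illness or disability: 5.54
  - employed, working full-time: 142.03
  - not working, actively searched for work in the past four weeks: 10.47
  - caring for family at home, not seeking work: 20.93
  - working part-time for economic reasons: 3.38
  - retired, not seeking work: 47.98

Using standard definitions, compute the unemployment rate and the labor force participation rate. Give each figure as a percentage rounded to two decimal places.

Employed = 17.76 + 142.03 + 3.38 = 163.17 million (anyone who worked, including part-time for economic reasons, counts as employed).
Unemployed = 10.47 million.
Labor force = 163.17 + 10.47 = 173.64 million.
Not in labor force = 5.54 + 20.93 + 47.98 = 74.45 million (those not working and not actively searching are outside the labor force).
Civilian working-age population = 173.64 + 74.45 = 248.09 million.
Unemployment rate = 10.47 / 173.64 = 6.03%.
Labor force participation rate = 173.64 / 248.09 = 69.99%.

Unemployment rate ≈ 6.03%; labor force participation rate ≈ 69.99%.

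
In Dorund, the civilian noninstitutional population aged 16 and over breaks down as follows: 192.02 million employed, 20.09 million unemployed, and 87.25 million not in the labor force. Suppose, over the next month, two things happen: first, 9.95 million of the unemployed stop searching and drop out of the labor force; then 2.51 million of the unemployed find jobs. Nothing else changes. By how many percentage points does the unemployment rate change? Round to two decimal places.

Initially, labor force = 192.02 + 20.09 = 212.11 million, so u = 20.09/212.11 = 9.47%.
After the first change, unemployed and labor force both fall by 9.95 → E = 192.02, U = 10.14, labor force = 202.16 million.
After the second change, unemployed falls and employed rises by 2.51; labor force unchanged → E = 194.53, U = 7.63, labor force = 202.16 million.
New unemployment rate = 7.63 / 202.16 = 3.77%.
Change = 3.77% − 9.47% = −5.70 percentage points.

The unemployment rate changes by −5.70 percentage points.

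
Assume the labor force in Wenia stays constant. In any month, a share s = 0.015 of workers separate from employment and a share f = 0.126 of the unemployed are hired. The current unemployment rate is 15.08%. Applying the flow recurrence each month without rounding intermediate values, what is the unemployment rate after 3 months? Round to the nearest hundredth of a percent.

With a fixed labor force, u_{t+1} = u_t + s·(1−u_t) − f·u_t = u_t·(1−s−f) + s.
Here 1−s−f = 0.859 and s = 0.015.
u_1 = 0.150800 × 0.859 + 0.015 = 0.144537.
u_2 = 0.144537 × 0.859 + 0.015 = 0.139157.
u_3 = 0.139157 × 0.859 + 0.015 = 0.134536.

Unemployment rate after three months ≈ 13.45%.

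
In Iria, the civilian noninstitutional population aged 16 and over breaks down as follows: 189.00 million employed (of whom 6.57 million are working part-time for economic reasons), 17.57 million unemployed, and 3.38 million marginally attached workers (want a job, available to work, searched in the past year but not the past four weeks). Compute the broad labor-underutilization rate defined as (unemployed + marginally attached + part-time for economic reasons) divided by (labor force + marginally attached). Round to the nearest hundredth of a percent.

Broad underutilization rate ≈ 13.11%.

Labor force = 189.00 + 17.57 = 206.57 million.
Numerator = 17.57 + 3.38 + 6.57 = 27.52 million.
Denominator = 206.57 + 3.38 = 209.95 million.
Broad rate = 27.52 / 209.95 = 13.11%.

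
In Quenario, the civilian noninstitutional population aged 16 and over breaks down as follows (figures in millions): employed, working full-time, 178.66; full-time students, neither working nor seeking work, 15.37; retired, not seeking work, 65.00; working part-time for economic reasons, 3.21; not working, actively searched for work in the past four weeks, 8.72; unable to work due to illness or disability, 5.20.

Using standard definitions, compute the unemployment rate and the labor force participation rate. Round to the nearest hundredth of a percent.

Unemployment rate ≈ 4.58%; labor force participation rate ≈ 69.01%.

Employed = 178.66 + 3.21 = 181.87 million (anyone who worked, including part-time for economic reasons, counts as employed).
Unemployed = 8.72 million.
Labor force = 181.87 + 8.72 = 190.59 million.
Not in labor force = 15.37 + 65.00 + 5.20 = 85.57 million (those not working and not actively searching are outside the labor force).
Civilian working-age population = 190.59 + 85.57 = 276.16 million.
Unemployment rate = 8.72 / 190.59 = 4.58%.
Labor force participation rate = 190.59 / 276.16 = 69.01%.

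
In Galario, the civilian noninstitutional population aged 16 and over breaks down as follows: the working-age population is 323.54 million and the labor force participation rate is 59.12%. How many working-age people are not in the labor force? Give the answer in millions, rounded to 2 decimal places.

Share not in the labor force = 1 − 0.5912 = 0.4088.
Not in labor force = 0.4088 × 323.54 ≈ 132.26 million.

About 132.26 million are not in the labor force.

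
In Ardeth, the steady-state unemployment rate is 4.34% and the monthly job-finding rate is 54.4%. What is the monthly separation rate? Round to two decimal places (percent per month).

From u* = s/(s+f): s = u·f/(1−u).
s = 0.0434 × 54.4 / (1 − 0.0434) = 2.3610 / 0.9566 ≈ 2.47% per month.

Separation rate ≈ 2.47% per month.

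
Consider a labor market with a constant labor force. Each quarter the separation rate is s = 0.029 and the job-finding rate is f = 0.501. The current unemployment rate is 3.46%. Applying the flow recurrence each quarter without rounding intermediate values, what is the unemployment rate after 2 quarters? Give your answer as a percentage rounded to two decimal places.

With a fixed labor force, u_{t+1} = u_t + s·(1−u_t) − f·u_t = u_t·(1−s−f) + s.
Here 1−s−f = 0.470 and s = 0.029.
u_1 = 0.034600 × 0.470 + 0.029 = 0.045262.
u_2 = 0.045262 × 0.470 + 0.029 = 0.050273.

Unemployment rate after two quarters ≈ 5.03%.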